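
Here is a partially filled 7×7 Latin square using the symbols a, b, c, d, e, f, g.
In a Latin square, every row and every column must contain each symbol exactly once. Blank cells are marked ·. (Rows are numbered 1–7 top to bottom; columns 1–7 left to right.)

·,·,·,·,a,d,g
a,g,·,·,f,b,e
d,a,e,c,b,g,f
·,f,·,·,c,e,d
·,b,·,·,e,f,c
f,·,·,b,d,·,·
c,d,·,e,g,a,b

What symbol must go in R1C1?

e

Row 1, column 4: row 1 has {a, d, g} and column 4 has {b, c, e}, leaving only f.
Row 2, column 4: row 2 has {a, b, e, f, g} and column 4 has {b, c, e, f}, leaving only d.
Row 2, column 3: row 2 has {a, b, d, e, f, g} and column 3 has {e}, leaving only c.
Row 1, column 3: row 1 has {a, d, f, g} and column 3 has {c, e}, leaving only b.
Row 1 already has {a, b, d, f, g} and column 1 already has {a, c, d, f}, so row 1, column 1 must be e.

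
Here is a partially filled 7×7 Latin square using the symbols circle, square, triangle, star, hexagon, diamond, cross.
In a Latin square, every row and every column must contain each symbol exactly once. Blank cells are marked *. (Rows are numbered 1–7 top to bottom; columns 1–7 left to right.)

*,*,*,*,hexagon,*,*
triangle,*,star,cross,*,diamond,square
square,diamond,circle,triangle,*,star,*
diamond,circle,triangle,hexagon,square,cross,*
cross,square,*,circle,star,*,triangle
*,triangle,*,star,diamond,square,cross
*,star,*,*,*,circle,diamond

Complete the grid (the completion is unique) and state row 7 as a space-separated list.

hexagon star cross square triangle circle diamond

Row 7, column 1: row 7 has {circle, star, diamond} and column 1 has {square, triangle, diamond, cross}, leaving only hexagon.
Row 7, column 4: row 7 has {circle, star, hexagon, diamond} and column 4 has {circle, triangle, star, hexagon, cross}, leaving only square.
Row 7, column 3: row 7 has {circle, square, star, hexagon, diamond} and column 3 has {circle, triangle, star}, leaving only cross.
Row 7, column 5: row 7 has {circle, square, star, hexagon, diamond, cross} and column 5 has {square, star, hexagon, diamond}, leaving only triangle.
So row 7 reads: hexagon star cross square triangle circle diamond.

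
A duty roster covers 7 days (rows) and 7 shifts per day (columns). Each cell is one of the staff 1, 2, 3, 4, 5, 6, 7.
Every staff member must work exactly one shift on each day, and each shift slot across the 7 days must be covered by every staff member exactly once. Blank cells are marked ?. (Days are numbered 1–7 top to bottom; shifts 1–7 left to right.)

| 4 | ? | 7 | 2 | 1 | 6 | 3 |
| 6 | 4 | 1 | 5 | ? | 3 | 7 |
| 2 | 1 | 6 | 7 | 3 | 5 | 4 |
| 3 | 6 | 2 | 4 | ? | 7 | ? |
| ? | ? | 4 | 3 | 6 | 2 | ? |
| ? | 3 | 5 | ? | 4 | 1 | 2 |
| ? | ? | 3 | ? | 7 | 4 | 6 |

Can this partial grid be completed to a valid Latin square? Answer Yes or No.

No day or shift among the givens repeats a symbol, and propagating forced cells runs into no contradiction.
One valid completion exists (for instance, 4 5 7 2 1 6 3 / 6 4 1 5 2 3 7 / 2 1 6 7 3 5 4 / 3 6 2 4 5 7 1 / 1 7 4 3 6 2 5 / 7 3 5 6 4 1 2 / 5 2 3 1 7 4 6).

Yes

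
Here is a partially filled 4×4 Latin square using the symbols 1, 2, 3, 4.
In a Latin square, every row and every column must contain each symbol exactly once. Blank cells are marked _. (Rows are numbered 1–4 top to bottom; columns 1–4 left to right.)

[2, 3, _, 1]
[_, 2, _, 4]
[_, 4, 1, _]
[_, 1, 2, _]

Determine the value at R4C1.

Row 1, column 3: row 1 has {1, 2, 3} and column 3 has {1, 2}, leaving only 4.
Row 2, column 3: row 2 has {2, 4} and column 3 has {1, 2, 4}, leaving only 3.
Row 2, column 1: row 2 has {2, 3, 4} and column 1 has {2}, leaving only 1.
Row 3, column 1: row 3 has {1, 4} and column 1 has {1, 2}, leaving only 3.
Row 4 already has {1, 2} and column 1 already has {1, 2, 3}, so row 4, column 1 must be 4.

4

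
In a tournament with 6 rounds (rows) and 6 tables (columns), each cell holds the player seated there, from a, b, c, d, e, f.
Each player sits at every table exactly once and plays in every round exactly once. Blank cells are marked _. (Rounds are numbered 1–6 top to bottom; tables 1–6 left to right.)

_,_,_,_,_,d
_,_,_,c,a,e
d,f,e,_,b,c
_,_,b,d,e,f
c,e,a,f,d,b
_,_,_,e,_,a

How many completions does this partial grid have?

3

Round 1, table 1: eliminating its round and table leaves {a, b, e, f}.
Round 1, table 2: eliminating its round and table leaves {a, b, c}.
Round 1, table 3: eliminating its round and table leaves {c, f}.
Round 1, table 4: eliminating its round and table leaves {a, b}.
Round 1, table 5: eliminating its round and table leaves {c, f}.
Round 2, table 1: eliminating its round and table leaves {b, f}.
Round 2, table 2: eliminating its round and table leaves {b, d}.
Round 2, table 3: eliminating its round and table leaves {d, f}.
Round 3, table 4: eliminating its round and table leaves {a}.
Round 4, table 1: eliminating its round and table leaves {a}.
Round 4, table 2: eliminating its round and table leaves {a, c}.
Round 6, table 1: eliminating its round and table leaves {b, f}.
Round 6, table 2: eliminating its round and table leaves {b, c, d}.
Round 6, table 3: eliminating its round and table leaves {c, d, f}.
Round 6, table 5: eliminating its round and table leaves {c, f}.
Enumerating the assignments across these blanks that avoid any round or table repeat gives 3 completions.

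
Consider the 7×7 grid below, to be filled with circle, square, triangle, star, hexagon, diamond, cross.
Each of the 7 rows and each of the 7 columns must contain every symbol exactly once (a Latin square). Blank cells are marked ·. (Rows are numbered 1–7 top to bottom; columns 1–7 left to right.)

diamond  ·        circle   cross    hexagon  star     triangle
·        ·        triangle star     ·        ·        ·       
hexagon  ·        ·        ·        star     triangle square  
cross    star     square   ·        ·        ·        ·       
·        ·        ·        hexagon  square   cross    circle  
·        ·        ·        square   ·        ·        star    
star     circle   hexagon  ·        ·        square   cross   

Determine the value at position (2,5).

Row 1, column 2: row 1 has {circle, triangle, star, hexagon, diamond, cross} and column 2 has {circle, star}, leaving only square.
Row 5, column 1: row 5 has {circle, square, hexagon, cross} and column 1 has {star, hexagon, diamond, cross}, leaving only triangle.
Row 5, column 2: row 5 has {circle, square, triangle, hexagon, cross} and column 2 has {circle, square, star}, leaving only diamond.
Row 3, column 2: row 3 has {square, triangle, star, hexagon} and column 2 has {circle, square, star, diamond}, leaving only cross.
Row 2, column 2: row 2 has {triangle, star} and column 2 has {circle, square, star, diamond, cross}, leaving only hexagon.
Row 2, column 7: row 2 has {triangle, star, hexagon} and column 7 has {circle, square, triangle, star, cross}, leaving only diamond.
Row 2, column 6: row 2 has {triangle, star, hexagon, diamond} and column 6 has {square, triangle, star, cross}, leaving only circle.
Row 2 already has {circle, triangle, star, hexagon, diamond} and column 5 already has {square, star, hexagon}, so row 2, column 5 must be cross.

cross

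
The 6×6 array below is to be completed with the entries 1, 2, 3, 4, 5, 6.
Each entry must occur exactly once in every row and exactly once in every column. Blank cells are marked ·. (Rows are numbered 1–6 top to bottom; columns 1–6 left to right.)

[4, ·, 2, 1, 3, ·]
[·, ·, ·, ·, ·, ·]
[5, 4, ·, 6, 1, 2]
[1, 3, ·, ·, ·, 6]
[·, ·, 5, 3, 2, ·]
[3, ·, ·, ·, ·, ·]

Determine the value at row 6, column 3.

6

Row 1, column 6: row 1 has {1, 2, 3, 4} and column 6 has {2, 6}, leaving only 5.
Row 1, column 2: row 1 has {1, 2, 3, 4, 5} and column 2 has {3, 4}, leaving only 6.
Row 3, column 3: row 3 has {1, 2, 4, 5, 6} and column 3 has {2, 5}, leaving only 3.
Row 4, column 3: row 4 has {1, 3, 6} and column 3 has {2, 3, 5}, leaving only 4.
Row 4, column 5: row 4 has {1, 3, 4, 6} and column 5 has {1, 2, 3}, leaving only 5.
Row 4, column 4: row 4 has {1, 3, 4, 5, 6} and column 4 has {1, 3, 6}, leaving only 2.
Row 5, column 1: row 5 has {2, 3, 5} and column 1 has {1, 3, 4, 5}, leaving only 6.
Row 2, column 1: row 2 has {} and column 1 has {1, 3, 4, 5, 6}, leaving only 2.
Row 5, column 2: row 5 has {2, 3, 5, 6} and column 2 has {3, 4, 6}, leaving only 1.
Row 2, column 2: row 2 has {2} and column 2 has {1, 3, 4, 6}, leaving only 5.
Row 2, column 4: row 2 has {2, 5} and column 4 has {1, 2, 3, 6}, leaving only 4.
Row 2, column 5: row 2 has {2, 4, 5} and column 5 has {1, 2, 3, 5}, leaving only 6.
Row 2, column 3: row 2 has {2, 4, 5, 6} and column 3 has {2, 3, 4, 5}, leaving only 1.
Row 6 already has {3} and column 3 already has {1, 2, 3, 4, 5}, so row 6, column 3 must be 6.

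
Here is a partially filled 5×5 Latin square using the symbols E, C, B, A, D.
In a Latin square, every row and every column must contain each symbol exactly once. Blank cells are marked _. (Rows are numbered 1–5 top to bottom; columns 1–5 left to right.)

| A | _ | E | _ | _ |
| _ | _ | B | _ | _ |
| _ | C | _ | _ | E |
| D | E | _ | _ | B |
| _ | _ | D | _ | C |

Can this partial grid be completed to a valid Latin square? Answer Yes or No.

Yes

No row or column among the givens repeats a symbol, and propagating forced cells runs into no contradiction.
One valid completion exists (for instance, A B E C D / C D B E A / B C A D E / D E C A B / E A D B C).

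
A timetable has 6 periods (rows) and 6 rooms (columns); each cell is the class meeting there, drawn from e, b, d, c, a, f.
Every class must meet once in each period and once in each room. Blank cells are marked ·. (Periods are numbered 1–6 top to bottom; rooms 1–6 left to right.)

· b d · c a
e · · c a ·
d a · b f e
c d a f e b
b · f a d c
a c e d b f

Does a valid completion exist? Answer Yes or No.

Yes

No period or room among the givens repeats a symbol, and propagating forced cells runs into no contradiction.
One valid completion exists (for instance, f b d e c a / e f b c a d / d a c b f e / c d a f e b / b e f a d c / a c e d b f).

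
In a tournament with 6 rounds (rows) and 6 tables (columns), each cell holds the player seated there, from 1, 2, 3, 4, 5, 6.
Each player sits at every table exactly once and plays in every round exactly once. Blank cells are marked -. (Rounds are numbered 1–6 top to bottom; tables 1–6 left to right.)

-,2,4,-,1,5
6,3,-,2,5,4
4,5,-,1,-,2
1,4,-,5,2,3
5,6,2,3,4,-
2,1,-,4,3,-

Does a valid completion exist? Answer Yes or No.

No round or table among the givens repeats a symbol, and propagating forced cells runs into no contradiction.
One valid completion exists (for instance, 3 2 4 6 1 5 / 6 3 1 2 5 4 / 4 5 3 1 6 2 / 1 4 6 5 2 3 / 5 6 2 3 4 1 / 2 1 5 4 3 6).

Yes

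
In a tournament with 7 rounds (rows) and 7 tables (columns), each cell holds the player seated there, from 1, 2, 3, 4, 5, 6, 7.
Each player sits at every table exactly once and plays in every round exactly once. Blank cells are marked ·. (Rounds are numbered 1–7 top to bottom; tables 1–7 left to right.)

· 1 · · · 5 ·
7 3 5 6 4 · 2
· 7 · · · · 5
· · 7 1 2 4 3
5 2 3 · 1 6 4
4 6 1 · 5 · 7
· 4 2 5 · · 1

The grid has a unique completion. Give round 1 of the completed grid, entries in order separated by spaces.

Round 1, table 7: round 1 has {1, 5} and table 7 has {1, 2, 3, 4, 5, 7}, leaving only 6.
Round 1, table 3: round 1 has {1, 5, 6} and table 3 has {1, 2, 3, 5, 7}, leaving only 4.
Round 2, table 6: round 2 has {2, 3, 4, 5, 6, 7} and table 6 has {4, 5, 6}, leaving only 1.
Round 3, table 3: round 3 has {5, 7} and table 3 has {1, 2, 3, 4, 5, 7}, leaving only 6.
Round 3, table 5: round 3 has {5, 6, 7} and table 5 has {1, 2, 4, 5}, leaving only 3.
Round 1, table 5: round 1 has {1, 4, 5, 6} and table 5 has {1, 2, 3, 4, 5}, leaving only 7.
Round 3, table 6: round 3 has {3, 5, 6, 7} and table 6 has {1, 4, 5, 6}, leaving only 2.
Round 3, table 1: round 3 has {2, 3, 5, 6, 7} and table 1 has {4, 5, 7}, leaving only 1.
Round 3, table 4: round 3 has {1, 2, 3, 5, 6, 7} and table 4 has {1, 5, 6}, leaving only 4.
Round 4, table 1: round 4 has {1, 2, 3, 4, 7} and table 1 has {1, 4, 5, 7}, leaving only 6.
Round 4, table 2: round 4 has {1, 2, 3, 4, 6, 7} and table 2 has {1, 2, 3, 4, 6, 7}, leaving only 5.
Round 5, table 4: round 5 has {1, 2, 3, 4, 5, 6} and table 4 has {1, 4, 5, 6}, leaving only 7.
Round 6, table 6: round 6 has {1, 4, 5, 6, 7} and table 6 has {1, 2, 4, 5, 6}, leaving only 3.
Round 6, table 4: round 6 has {1, 3, 4, 5, 6, 7} and table 4 has {1, 4, 5, 6, 7}, leaving only 2.
Round 1, table 4: round 1 has {1, 4, 5, 6, 7} and table 4 has {1, 2, 4, 5, 6, 7}, leaving only 3.
Round 1, table 1: round 1 has {1, 3, 4, 5, 6, 7} and table 1 has {1, 4, 5, 6, 7}, leaving only 2.
So round 1 reads: 2 1 4 3 7 5 6.

2 1 4 3 7 5 6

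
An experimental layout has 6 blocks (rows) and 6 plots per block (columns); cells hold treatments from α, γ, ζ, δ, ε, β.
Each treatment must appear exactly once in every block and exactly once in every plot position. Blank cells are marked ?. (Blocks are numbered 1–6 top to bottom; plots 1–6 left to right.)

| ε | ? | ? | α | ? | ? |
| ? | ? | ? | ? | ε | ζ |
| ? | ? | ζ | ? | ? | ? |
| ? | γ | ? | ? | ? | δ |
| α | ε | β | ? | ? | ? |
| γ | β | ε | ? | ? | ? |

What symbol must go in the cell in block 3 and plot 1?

β

Block 4, plot 3: block 4 has {γ, δ} and plot 3 has {ζ, ε, β}, leaving only α.
Block 5, plot 6: block 5 has {α, ε, β} and plot 6 has {ζ, δ}, leaving only γ.
Block 1, plot 6: block 1 has {α, ε} and plot 6 has {γ, ζ, δ}, leaving only β.
Block 6, plot 6: block 6 has {γ, ε, β} and plot 6 has {γ, ζ, δ, β}, leaving only α.
Block 3, plot 6: block 3 has {ζ} and plot 6 has {α, γ, ζ, δ, β}, leaving only ε.
Block 3, plot 1 is narrowed to {δ, β}.
If it were δ, then block 2, plot 4 would be left with no valid symbol.
So block 3, plot 1 must be β.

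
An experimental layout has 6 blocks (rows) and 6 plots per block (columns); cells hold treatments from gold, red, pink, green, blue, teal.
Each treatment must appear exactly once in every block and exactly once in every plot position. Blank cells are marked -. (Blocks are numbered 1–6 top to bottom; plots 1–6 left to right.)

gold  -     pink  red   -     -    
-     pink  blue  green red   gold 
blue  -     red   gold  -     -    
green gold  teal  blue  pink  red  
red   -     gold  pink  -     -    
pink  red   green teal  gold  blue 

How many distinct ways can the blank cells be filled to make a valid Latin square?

4

Block 1, plot 2: eliminating its block and plot leaves {green, blue, teal}.
Block 1, plot 5: eliminating its block and plot leaves {green, blue, teal}.
Block 1, plot 6: eliminating its block and plot leaves {green, teal}.
Block 2, plot 1: eliminating its block and plot leaves {teal}.
Block 3, plot 2: eliminating its block and plot leaves {green, teal}.
Block 3, plot 5: eliminating its block and plot leaves {green, teal}.
Block 3, plot 6: eliminating its block and plot leaves {pink, green, teal}.
Block 5, plot 2: eliminating its block and plot leaves {green, blue, teal}.
Block 5, plot 5: eliminating its block and plot leaves {green, blue, teal}.
Block 5, plot 6: eliminating its block and plot leaves {green, teal}.
Enumerating the assignments across these blanks that avoid any block or plot repeat gives 4 completions.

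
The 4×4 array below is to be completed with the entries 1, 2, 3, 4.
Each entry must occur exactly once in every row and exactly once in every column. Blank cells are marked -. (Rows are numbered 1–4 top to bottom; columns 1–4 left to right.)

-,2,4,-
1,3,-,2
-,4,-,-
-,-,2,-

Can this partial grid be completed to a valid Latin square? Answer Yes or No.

No

Row 2, column 3: row 2 together with column 3 already contain {1, 2, 3, 4} — every symbol — so nothing can go there. The grid has no valid completion.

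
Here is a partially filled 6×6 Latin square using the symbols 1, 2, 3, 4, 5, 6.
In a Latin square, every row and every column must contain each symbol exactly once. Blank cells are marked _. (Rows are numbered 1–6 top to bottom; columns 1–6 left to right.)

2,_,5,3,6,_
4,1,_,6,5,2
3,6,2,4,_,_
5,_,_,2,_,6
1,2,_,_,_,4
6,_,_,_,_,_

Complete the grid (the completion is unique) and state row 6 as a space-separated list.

Row 1, column 2: row 1 has {2, 3, 5, 6} and column 2 has {1, 2, 6}, leaving only 4.
Row 1, column 6: row 1 has {2, 3, 4, 5, 6} and column 6 has {2, 4, 6}, leaving only 1.
Row 2, column 3: row 2 has {1, 2, 4, 5, 6} and column 3 has {2, 5}, leaving only 3.
Row 3, column 5: row 3 has {2, 3, 4, 6} and column 5 has {5, 6}, leaving only 1.
Row 3, column 6: row 3 has {1, 2, 3, 4, 6} and column 6 has {1, 2, 4, 6}, leaving only 5.
Row 6, column 6: row 6 has {6} and column 6 has {1, 2, 4, 5, 6}, leaving only 3.
Row 6, column 2: row 6 has {3, 6} and column 2 has {1, 2, 4, 6}, leaving only 5.
Row 6, column 4: row 6 has {3, 5, 6} and column 4 has {2, 3, 4, 6}, leaving only 1.
Row 6, column 3: row 6 has {1, 3, 5, 6} and column 3 has {2, 3, 5}, leaving only 4.
Row 6, column 5: row 6 has {1, 3, 4, 5, 6} and column 5 has {1, 5, 6}, leaving only 2.
So row 6 reads: 6 5 4 1 2 3.

6 5 4 1 2 3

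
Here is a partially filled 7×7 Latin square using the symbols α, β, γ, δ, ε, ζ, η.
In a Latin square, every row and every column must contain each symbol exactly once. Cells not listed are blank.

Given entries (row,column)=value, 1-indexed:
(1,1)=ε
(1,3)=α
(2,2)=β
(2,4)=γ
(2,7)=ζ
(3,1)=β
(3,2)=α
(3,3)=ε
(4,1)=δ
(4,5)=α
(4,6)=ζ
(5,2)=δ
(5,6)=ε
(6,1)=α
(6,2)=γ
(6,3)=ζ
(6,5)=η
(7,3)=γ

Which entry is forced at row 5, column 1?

γ

Row 2, column 1: row 2 has {β, γ, ζ} and column 1 has {α, β, δ, ε}, leaving only η.
Row 2, column 3: row 2 has {β, γ, ζ, η} and column 3 has {α, γ, ε, ζ}, leaving only δ.
Row 2, column 5: row 2 has {β, γ, δ, ζ, η} and column 5 has {α, η}, leaving only ε.
Row 2, column 6: row 2 has {β, γ, δ, ε, ζ, η} and column 6 has {ε, ζ}, leaving only α.
Row 7, column 1: row 7 has {γ} and column 1 has {α, β, δ, ε, η}, leaving only ζ.
Row 5 already has {δ, ε} and column 1 already has {α, β, δ, ε, ζ, η}, so row 5, column 1 must be γ.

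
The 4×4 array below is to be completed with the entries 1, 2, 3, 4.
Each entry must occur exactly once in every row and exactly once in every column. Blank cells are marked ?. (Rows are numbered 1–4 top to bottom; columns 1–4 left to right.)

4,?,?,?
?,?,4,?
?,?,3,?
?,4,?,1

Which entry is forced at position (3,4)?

Row 4, column 3: row 4 has {1, 4} and column 3 has {3, 4}, leaving only 2.
Row 1, column 3: row 1 has {4} and column 3 has {2, 3, 4}, leaving only 1.
Row 4, column 1: row 4 has {1, 2, 4} and column 1 has {4}, leaving only 3.
Row 3, column 4 is narrowed to {2, 4}.
If it were 2, then row 2, column 4 would be left with no valid symbol.
So row 3, column 4 must be 4.

4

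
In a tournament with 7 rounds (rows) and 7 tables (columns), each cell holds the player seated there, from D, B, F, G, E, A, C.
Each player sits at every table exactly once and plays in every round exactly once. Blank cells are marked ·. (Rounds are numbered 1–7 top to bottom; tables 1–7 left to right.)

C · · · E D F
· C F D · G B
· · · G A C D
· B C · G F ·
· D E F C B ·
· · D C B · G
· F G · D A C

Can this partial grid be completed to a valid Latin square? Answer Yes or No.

Round 2, table 5: round 2 together with table 5 already contain {D, B, F, G, E, A, C} — every symbol — so nothing can go there. The grid has no valid completion.

No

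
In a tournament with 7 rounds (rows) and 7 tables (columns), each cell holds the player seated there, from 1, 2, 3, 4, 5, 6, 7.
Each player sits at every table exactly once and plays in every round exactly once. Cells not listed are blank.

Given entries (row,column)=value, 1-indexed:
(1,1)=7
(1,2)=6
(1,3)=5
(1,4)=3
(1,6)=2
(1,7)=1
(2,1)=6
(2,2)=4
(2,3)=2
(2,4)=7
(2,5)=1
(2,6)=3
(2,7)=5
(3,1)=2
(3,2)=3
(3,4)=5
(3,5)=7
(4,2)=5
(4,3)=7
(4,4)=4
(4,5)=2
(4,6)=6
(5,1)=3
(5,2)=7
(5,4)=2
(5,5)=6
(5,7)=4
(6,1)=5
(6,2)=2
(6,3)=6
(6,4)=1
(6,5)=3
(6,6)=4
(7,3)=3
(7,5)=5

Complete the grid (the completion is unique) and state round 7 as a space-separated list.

Round 7, table 2: round 7 has {3, 5} and table 2 has {2, 3, 4, 5, 6, 7}, leaving only 1.
Round 7, table 1: round 7 has {1, 3, 5} and table 1 has {2, 3, 5, 6, 7}, leaving only 4.
Round 7, table 4: round 7 has {1, 3, 4, 5} and table 4 has {1, 2, 3, 4, 5, 7}, leaving only 6.
Round 7, table 6: round 7 has {1, 3, 4, 5, 6} and table 6 has {2, 3, 4, 6}, leaving only 7.
Round 7, table 7: round 7 has {1, 3, 4, 5, 6, 7} and table 7 has {1, 4, 5}, leaving only 2.
So round 7 reads: 4 1 3 6 5 7 2.

4 1 3 6 5 7 2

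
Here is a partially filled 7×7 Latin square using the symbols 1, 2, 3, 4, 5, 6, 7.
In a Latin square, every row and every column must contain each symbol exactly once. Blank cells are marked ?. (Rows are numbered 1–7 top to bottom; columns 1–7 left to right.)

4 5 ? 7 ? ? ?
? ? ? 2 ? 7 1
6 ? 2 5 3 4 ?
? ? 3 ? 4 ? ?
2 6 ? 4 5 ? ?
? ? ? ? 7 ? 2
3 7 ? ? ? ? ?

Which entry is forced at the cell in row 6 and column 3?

6

Row 2, column 1: row 2 has {1, 2, 7} and column 1 has {2, 3, 4, 6}, leaving only 5.
Row 2, column 5: row 2 has {1, 2, 5, 7} and column 5 has {3, 4, 5, 7}, leaving only 6.
Row 2, column 3: row 2 has {1, 2, 5, 6, 7} and column 3 has {2, 3}, leaving only 4.
Row 2, column 2: row 2 has {1, 2, 4, 5, 6, 7} and column 2 has {5, 6, 7}, leaving only 3.
Row 3, column 2: row 3 has {2, 3, 4, 5, 6} and column 2 has {3, 5, 6, 7}, leaving only 1.
Row 3, column 7: row 3 has {1, 2, 3, 4, 5, 6} and column 7 has {1, 2}, leaving only 7.
Row 4, column 2: row 4 has {3, 4} and column 2 has {1, 3, 5, 6, 7}, leaving only 2.
Row 5, column 7: row 5 has {2, 4, 5, 6} and column 7 has {1, 2, 7}, leaving only 3.
Row 1, column 7: row 1 has {4, 5, 7} and column 7 has {1, 2, 3, 7}, leaving only 6.
Row 1, column 3: row 1 has {4, 5, 6, 7} and column 3 has {2, 3, 4}, leaving only 1.
Row 1, column 5: row 1 has {1, 4, 5, 6, 7} and column 5 has {3, 4, 5, 6, 7}, leaving only 2.
Row 1, column 6: row 1 has {1, 2, 4, 5, 6, 7} and column 6 has {4, 7}, leaving only 3.
Row 4, column 7: row 4 has {2, 3, 4} and column 7 has {1, 2, 3, 6, 7}, leaving only 5.
Row 5, column 3: row 5 has {2, 3, 4, 5, 6} and column 3 has {1, 2, 3, 4}, leaving only 7.
Row 5, column 6: row 5 has {2, 3, 4, 5, 6, 7} and column 6 has {3, 4, 7}, leaving only 1.
Row 4, column 6: row 4 has {2, 3, 4, 5} and column 6 has {1, 3, 4, 7}, leaving only 6.
Row 4, column 4: row 4 has {2, 3, 4, 5, 6} and column 4 has {2, 4, 5, 7}, leaving only 1.
Row 4, column 1: row 4 has {1, 2, 3, 4, 5, 6} and column 1 has {2, 3, 4, 5, 6}, leaving only 7.
Row 6, column 1: row 6 has {2, 7} and column 1 has {2, 3, 4, 5, 6, 7}, leaving only 1.
Row 6, column 2: row 6 has {1, 2, 7} and column 2 has {1, 2, 3, 5, 6, 7}, leaving only 4.
Row 6, column 6: row 6 has {1, 2, 4, 7} and column 6 has {1, 3, 4, 6, 7}, leaving only 5.
Row 6 already has {1, 2, 4, 5, 7} and column 3 already has {1, 2, 3, 4, 7}, so row 6, column 3 must be 6.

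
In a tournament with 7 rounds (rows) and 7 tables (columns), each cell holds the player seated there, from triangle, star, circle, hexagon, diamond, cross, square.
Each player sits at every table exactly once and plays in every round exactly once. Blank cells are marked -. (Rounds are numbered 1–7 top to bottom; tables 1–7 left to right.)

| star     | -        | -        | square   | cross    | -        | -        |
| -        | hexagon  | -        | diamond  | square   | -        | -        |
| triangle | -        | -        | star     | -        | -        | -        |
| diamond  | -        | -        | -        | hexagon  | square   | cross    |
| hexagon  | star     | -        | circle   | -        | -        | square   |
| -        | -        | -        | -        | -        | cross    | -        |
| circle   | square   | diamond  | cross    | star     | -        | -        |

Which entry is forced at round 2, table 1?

cross

Round 2 already has {hexagon, diamond, square} and table 1 already has {triangle, star, circle, hexagon, diamond}, so round 2, table 1 must be cross.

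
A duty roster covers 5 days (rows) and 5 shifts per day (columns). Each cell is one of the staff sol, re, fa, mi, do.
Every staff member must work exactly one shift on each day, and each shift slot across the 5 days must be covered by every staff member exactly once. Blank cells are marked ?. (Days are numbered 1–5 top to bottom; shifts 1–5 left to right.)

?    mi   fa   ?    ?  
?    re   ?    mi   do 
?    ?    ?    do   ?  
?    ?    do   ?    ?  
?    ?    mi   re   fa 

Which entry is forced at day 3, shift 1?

Day 1, shift 4: day 1 has {fa, mi} and shift 4 has {re, mi, do}, leaving only sol.
Day 1, shift 5: day 1 has {sol, fa, mi} and shift 5 has {fa, do}, leaving only re.
Day 1, shift 1: day 1 has {sol, re, fa, mi} and shift 1 has {}, leaving only do.
Day 2, shift 3: day 2 has {re, mi, do} and shift 3 has {fa, mi, do}, leaving only sol.
Day 2, shift 1: day 2 has {sol, re, mi, do} and shift 1 has {do}, leaving only fa.
Day 3, shift 3: day 3 has {do} and shift 3 has {sol, fa, mi, do}, leaving only re.
Day 4, shift 4: day 4 has {do} and shift 4 has {sol, re, mi, do}, leaving only fa.
Day 4, shift 2: day 4 has {fa, do} and shift 2 has {re, mi}, leaving only sol.
Day 3, shift 2: day 3 has {re, do} and shift 2 has {sol, re, mi}, leaving only fa.
Day 4, shift 5: day 4 has {sol, fa, do} and shift 5 has {re, fa, do}, leaving only mi.
Day 3, shift 5: day 3 has {re, fa, do} and shift 5 has {re, fa, mi, do}, leaving only sol.
Day 3 already has {sol, re, fa, do} and shift 1 already has {fa, do}, so day 3, shift 1 must be mi.

mi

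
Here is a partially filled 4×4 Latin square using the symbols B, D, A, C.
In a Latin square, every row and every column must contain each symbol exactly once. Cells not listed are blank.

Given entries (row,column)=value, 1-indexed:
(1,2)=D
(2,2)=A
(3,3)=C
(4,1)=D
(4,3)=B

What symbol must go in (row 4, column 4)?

A

Row 1, column 3: row 1 has {D} and column 3 has {B, C}, leaving only A.
Row 2, column 3: row 2 has {A} and column 3 has {B, A, C}, leaving only D.
Row 3, column 2: row 3 has {C} and column 2 has {D, A}, leaving only B.
Row 3, column 1: row 3 has {B, C} and column 1 has {D}, leaving only A.
Row 3, column 4: row 3 has {B, A, C} and column 4 has {}, leaving only D.
Row 4, column 2: row 4 has {B, D} and column 2 has {B, D, A}, leaving only C.
Row 4 already has {B, D, C} and column 4 already has {D}, so row 4, column 4 must be A.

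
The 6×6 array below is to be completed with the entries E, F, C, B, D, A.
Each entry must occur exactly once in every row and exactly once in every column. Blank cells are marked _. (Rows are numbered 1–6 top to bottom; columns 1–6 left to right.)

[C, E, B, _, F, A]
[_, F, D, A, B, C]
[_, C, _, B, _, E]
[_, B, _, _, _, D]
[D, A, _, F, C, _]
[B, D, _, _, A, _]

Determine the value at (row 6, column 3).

C

Row 1, column 4: row 1 has {E, F, C, B, A} and column 4 has {F, B, A}, leaving only D.
Row 2, column 1: row 2 has {F, C, B, D, A} and column 1 has {C, B, D}, leaving only E.
Row 3, column 5: row 3 has {E, C, B} and column 5 has {F, C, B, A}, leaving only D.
Row 4, column 5: row 4 has {B, D} and column 5 has {F, C, B, D, A}, leaving only E.
Row 4, column 4: row 4 has {E, B, D} and column 4 has {F, B, D, A}, leaving only C.
Row 5, column 3: row 5 has {F, C, D, A} and column 3 has {B, D}, leaving only E.
Row 5, column 6: row 5 has {E, F, C, D, A} and column 6 has {E, C, D, A}, leaving only B.
Row 6, column 4: row 6 has {B, D, A} and column 4 has {F, C, B, D, A}, leaving only E.
Row 6, column 6: row 6 has {E, B, D, A} and column 6 has {E, C, B, D, A}, leaving only F.
Row 6 already has {E, F, B, D, A} and column 3 already has {E, B, D}, so row 6, column 3 must be C.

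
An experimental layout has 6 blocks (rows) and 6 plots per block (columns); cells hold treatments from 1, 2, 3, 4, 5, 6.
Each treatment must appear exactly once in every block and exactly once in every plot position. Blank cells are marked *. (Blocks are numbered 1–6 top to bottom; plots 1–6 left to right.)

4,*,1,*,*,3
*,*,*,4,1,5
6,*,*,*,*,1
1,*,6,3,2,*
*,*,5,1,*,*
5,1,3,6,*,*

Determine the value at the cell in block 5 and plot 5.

Block 2, plot 3: block 2 has {1, 4, 5} and plot 3 has {1, 3, 5, 6}, leaving only 2.
Block 2, plot 1: block 2 has {1, 2, 4, 5} and plot 1 has {1, 4, 5, 6}, leaving only 3.
Block 2, plot 2: block 2 has {1, 2, 3, 4, 5} and plot 2 has {1}, leaving only 6.
Block 3, plot 3: block 3 has {1, 6} and plot 3 has {1, 2, 3, 5, 6}, leaving only 4.
Block 4, plot 6: block 4 has {1, 2, 3, 6} and plot 6 has {1, 3, 5}, leaving only 4.
Block 4, plot 2: block 4 has {1, 2, 3, 4, 6} and plot 2 has {1, 6}, leaving only 5.
Block 1, plot 2: block 1 has {1, 3, 4} and plot 2 has {1, 5, 6}, leaving only 2.
Block 1, plot 4: block 1 has {1, 2, 3, 4} and plot 4 has {1, 3, 4, 6}, leaving only 5.
Block 1, plot 5: block 1 has {1, 2, 3, 4, 5} and plot 5 has {1, 2}, leaving only 6.
Block 3, plot 2: block 3 has {1, 4, 6} and plot 2 has {1, 2, 5, 6}, leaving only 3.
Block 3, plot 4: block 3 has {1, 3, 4, 6} and plot 4 has {1, 3, 4, 5, 6}, leaving only 2.
Block 3, plot 5: block 3 has {1, 2, 3, 4, 6} and plot 5 has {1, 2, 6}, leaving only 5.
Block 5, plot 1: block 5 has {1, 5} and plot 1 has {1, 3, 4, 5, 6}, leaving only 2.
Block 5, plot 2: block 5 has {1, 2, 5} and plot 2 has {1, 2, 3, 5, 6}, leaving only 4.
Block 5 already has {1, 2, 4, 5} and plot 5 already has {1, 2, 5, 6}, so block 5, plot 5 must be 3.

3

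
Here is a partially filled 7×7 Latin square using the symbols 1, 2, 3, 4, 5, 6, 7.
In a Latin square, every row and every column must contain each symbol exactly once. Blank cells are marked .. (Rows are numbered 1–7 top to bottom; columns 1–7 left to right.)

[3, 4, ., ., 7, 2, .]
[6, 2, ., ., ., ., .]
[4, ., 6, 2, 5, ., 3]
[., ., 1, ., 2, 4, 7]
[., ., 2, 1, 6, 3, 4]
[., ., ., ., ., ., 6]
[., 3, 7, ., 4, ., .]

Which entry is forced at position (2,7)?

Row 1, column 3: row 1 has {2, 3, 4, 7} and column 3 has {1, 2, 6, 7}, leaving only 5.
Row 1, column 4: row 1 has {2, 3, 4, 5, 7} and column 4 has {1, 2}, leaving only 6.
Row 1, column 7: row 1 has {2, 3, 4, 5, 6, 7} and column 7 has {3, 4, 6, 7}, leaving only 1.
Row 2 already has {2, 6} and column 7 already has {1, 3, 4, 6, 7}, so row 2, column 7 must be 5.

5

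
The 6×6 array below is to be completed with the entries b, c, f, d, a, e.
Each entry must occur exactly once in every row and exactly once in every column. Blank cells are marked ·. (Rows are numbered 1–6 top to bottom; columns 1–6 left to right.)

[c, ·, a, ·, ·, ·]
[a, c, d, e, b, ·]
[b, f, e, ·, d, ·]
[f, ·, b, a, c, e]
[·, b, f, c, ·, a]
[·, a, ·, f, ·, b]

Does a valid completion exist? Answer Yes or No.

Row 3, column 4: row 3 together with column 4 already contain {b, c, f, d, a, e} — every symbol — so nothing can go there. The grid has no valid completion.

No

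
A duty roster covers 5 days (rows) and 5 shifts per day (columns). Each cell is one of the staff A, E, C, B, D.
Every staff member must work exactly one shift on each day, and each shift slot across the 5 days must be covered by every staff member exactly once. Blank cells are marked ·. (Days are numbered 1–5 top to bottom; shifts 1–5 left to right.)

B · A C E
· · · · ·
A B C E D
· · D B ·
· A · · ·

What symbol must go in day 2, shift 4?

Day 1, shift 2: day 1 has {A, E, C, B} and shift 2 has {A, B}, leaving only D.
Day 5, shift 4: day 5 has {A} and shift 4 has {E, C, B}, leaving only D.
Day 2 already has {} and shift 4 already has {E, C, B, D}, so day 2, shift 4 must be A.

A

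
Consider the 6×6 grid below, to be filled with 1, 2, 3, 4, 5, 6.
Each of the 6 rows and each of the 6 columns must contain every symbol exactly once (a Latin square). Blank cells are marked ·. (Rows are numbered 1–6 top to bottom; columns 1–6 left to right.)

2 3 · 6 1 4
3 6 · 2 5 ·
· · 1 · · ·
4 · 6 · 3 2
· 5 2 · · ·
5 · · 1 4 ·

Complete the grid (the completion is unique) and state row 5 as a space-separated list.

Row 5, column 5: row 5 has {2, 5} and column 5 has {1, 3, 4, 5}, leaving only 6.
Row 5, column 1: row 5 has {2, 5, 6} and column 1 has {2, 3, 4, 5}, leaving only 1.
Row 5, column 6: row 5 has {1, 2, 5, 6} and column 6 has {2, 4}, leaving only 3.
Row 5, column 4: row 5 has {1, 2, 3, 5, 6} and column 4 has {1, 2, 6}, leaving only 4.
So row 5 reads: 1 5 2 4 6 3.

1 5 2 4 6 3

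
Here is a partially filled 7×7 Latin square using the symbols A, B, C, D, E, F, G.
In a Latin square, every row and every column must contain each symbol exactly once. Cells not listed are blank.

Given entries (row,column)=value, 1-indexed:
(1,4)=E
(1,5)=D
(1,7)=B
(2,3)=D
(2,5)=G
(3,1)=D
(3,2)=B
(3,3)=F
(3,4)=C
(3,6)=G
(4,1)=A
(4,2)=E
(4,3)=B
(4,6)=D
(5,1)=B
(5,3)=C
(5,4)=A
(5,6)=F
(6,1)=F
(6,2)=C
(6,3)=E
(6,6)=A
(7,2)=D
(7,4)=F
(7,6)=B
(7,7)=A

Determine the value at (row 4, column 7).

Row 1, column 6: row 1 has {B, D, E} and column 6 has {A, B, D, F, G}, leaving only C.
Row 1, column 1: row 1 has {B, C, D, E} and column 1 has {A, B, D, F}, leaving only G.
Row 1, column 3: row 1 has {B, C, D, E, G} and column 3 has {B, C, D, E, F}, leaving only A.
Row 1, column 2: row 1 has {A, B, C, D, E, G} and column 2 has {B, C, D, E}, leaving only F.
Row 2, column 2: row 2 has {D, G} and column 2 has {B, C, D, E, F}, leaving only A.
Row 2, column 4: row 2 has {A, D, G} and column 4 has {A, C, E, F}, leaving only B.
Row 2, column 6: row 2 has {A, B, D, G} and column 6 has {A, B, C, D, F, G}, leaving only E.
Row 2, column 1: row 2 has {A, B, D, E, G} and column 1 has {A, B, D, F, G}, leaving only C.
Row 2, column 7: row 2 has {A, B, C, D, E, G} and column 7 has {A, B}, leaving only F.
Row 3, column 7: row 3 has {B, C, D, F, G} and column 7 has {A, B, F}, leaving only E.
Row 3, column 5: row 3 has {B, C, D, E, F, G} and column 5 has {D, G}, leaving only A.
Row 4, column 4: row 4 has {A, B, D, E} and column 4 has {A, B, C, E, F}, leaving only G.
Row 4 already has {A, B, D, E, G} and column 7 already has {A, B, E, F}, so row 4, column 7 must be C.

C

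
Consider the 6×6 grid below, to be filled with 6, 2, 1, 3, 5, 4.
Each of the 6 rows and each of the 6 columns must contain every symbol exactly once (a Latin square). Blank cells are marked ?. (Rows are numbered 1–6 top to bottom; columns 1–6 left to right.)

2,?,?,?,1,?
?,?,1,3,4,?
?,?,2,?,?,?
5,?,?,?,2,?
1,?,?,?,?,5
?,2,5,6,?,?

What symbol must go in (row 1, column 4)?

Row 2, column 1: row 2 has {1, 3, 4} and column 1 has {2, 1, 5}, leaving only 6.
Row 2, column 2: row 2 has {6, 1, 3, 4} and column 2 has {2}, leaving only 5.
Row 2, column 6: row 2 has {6, 1, 3, 5, 4} and column 6 has {5}, leaving only 2.
Row 6, column 5: row 6 has {6, 2, 5} and column 5 has {2, 1, 4}, leaving only 3.
Row 5, column 5: row 5 has {1, 5} and column 5 has {2, 1, 3, 4}, leaving only 6.
Row 3, column 5: row 3 has {2} and column 5 has {6, 2, 1, 3, 4}, leaving only 5.
Row 6, column 1: row 6 has {6, 2, 3, 5} and column 1 has {6, 2, 1, 5}, leaving only 4.
Row 3, column 1: row 3 has {2, 5} and column 1 has {6, 2, 1, 5, 4}, leaving only 3.
Row 6, column 6: row 6 has {6, 2, 3, 5, 4} and column 6 has {2, 5}, leaving only 1.
Row 1, column 4 is narrowed to {5, 4}.
If it were 4, then row 4, column 4 would be left with no valid symbol.
So row 1, column 4 must be 5.

5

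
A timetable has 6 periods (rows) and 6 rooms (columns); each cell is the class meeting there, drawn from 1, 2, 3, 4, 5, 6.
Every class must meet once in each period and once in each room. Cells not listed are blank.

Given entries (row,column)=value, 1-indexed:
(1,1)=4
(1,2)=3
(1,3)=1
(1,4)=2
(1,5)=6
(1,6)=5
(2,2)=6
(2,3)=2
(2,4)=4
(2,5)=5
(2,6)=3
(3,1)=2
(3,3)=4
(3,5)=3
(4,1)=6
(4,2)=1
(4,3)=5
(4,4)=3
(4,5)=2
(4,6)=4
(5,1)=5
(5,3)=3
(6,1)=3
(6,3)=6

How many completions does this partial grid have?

Period 2, room 1: eliminating its period and room leaves {1}.
Period 3, room 2: eliminating its period and room leaves {5}.
Period 3, room 4: eliminating its period and room leaves {1, 5, 6}.
Period 3, room 6: eliminating its period and room leaves {1, 6}.
Period 5, room 2: eliminating its period and room leaves {2, 4}.
Period 5, room 4: eliminating its period and room leaves {1, 6}.
Period 5, room 5: eliminating its period and room leaves {1, 4}.
Period 5, room 6: eliminating its period and room leaves {1, 2, 6}.
Period 6, room 2: eliminating its period and room leaves {2, 4, 5}.
Period 6, room 4: eliminating its period and room leaves {1, 5}.
Period 6, room 5: eliminating its period and room leaves {1, 4}.
Period 6, room 6: eliminating its period and room leaves {1, 2}.
Enumerating the assignments across these blanks that avoid any period or room repeat gives 3 completions.

3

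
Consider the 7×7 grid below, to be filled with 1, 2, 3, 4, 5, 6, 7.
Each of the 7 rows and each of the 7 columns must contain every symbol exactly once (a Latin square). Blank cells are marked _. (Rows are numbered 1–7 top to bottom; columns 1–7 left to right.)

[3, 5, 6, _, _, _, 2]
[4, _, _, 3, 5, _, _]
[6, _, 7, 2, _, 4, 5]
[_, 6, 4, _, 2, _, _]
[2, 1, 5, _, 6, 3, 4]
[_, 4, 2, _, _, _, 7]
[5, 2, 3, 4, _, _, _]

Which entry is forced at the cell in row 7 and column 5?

Row 2, column 2: row 2 has {3, 4, 5} and column 2 has {1, 2, 4, 5, 6}, leaving only 7.
Row 2, column 3: row 2 has {3, 4, 5, 7} and column 3 has {2, 3, 4, 5, 6, 7}, leaving only 1.
Row 2, column 7: row 2 has {1, 3, 4, 5, 7} and column 7 has {2, 4, 5, 7}, leaving only 6.
Row 2, column 6: row 2 has {1, 3, 4, 5, 6, 7} and column 6 has {3, 4}, leaving only 2.
Row 3, column 2: row 3 has {2, 4, 5, 6, 7} and column 2 has {1, 2, 4, 5, 6, 7}, leaving only 3.
Row 3, column 5: row 3 has {2, 3, 4, 5, 6, 7} and column 5 has {2, 5, 6}, leaving only 1.
Row 7 already has {2, 3, 4, 5} and column 5 already has {1, 2, 5, 6}, so row 7, column 5 must be 7.

7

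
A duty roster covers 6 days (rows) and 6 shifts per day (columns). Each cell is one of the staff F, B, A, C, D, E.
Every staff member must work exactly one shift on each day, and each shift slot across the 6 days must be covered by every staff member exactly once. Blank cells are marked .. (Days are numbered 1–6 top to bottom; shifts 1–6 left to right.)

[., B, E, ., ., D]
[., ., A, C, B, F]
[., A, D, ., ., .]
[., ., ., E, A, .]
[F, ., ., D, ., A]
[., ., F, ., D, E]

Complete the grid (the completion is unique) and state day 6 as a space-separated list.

Day 6, shift 2: day 6 has {F, D, E} and shift 2 has {B, A}, leaving only C.
Day 5, shift 2: day 5 has {F, A, D} and shift 2 has {B, A, C}, leaving only E.
Day 2, shift 2: day 2 has {F, B, A, C} and shift 2 has {B, A, C, E}, leaving only D.
Day 2, shift 1: day 2 has {F, B, A, C, D} and shift 1 has {F}, leaving only E.
Day 4, shift 2: day 4 has {A, E} and shift 2 has {B, A, C, D, E}, leaving only F.
Day 5, shift 5: day 5 has {F, A, D, E} and shift 5 has {B, A, D}, leaving only C.
Day 1, shift 5: day 1 has {B, D, E} and shift 5 has {B, A, C, D}, leaving only F.
Day 1, shift 4: day 1 has {F, B, D, E} and shift 4 has {C, D, E}, leaving only A.
Day 6, shift 4: day 6 has {F, C, D, E} and shift 4 has {A, C, D, E}, leaving only B.
Day 6, shift 1: day 6 has {F, B, C, D, E} and shift 1 has {F, E}, leaving only A.
So day 6 reads: A C F B D E.

A C F B D E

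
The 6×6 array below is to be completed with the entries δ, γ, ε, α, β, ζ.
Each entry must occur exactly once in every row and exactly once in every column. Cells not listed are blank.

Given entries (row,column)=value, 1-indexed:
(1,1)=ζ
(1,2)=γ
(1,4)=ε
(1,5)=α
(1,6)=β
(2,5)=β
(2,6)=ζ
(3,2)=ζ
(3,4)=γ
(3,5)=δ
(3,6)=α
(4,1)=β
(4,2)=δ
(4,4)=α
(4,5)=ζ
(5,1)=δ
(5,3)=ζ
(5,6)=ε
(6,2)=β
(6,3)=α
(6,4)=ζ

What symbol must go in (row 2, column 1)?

α

Row 1, column 3: row 1 has {γ, ε, α, β, ζ} and column 3 has {α, ζ}, leaving only δ.
Row 2, column 4: row 2 has {β, ζ} and column 4 has {γ, ε, α, ζ}, leaving only δ.
Row 3, column 1: row 3 has {δ, γ, α, ζ} and column 1 has {δ, β, ζ}, leaving only ε.
Row 3, column 3: row 3 has {δ, γ, ε, α, ζ} and column 3 has {δ, α, ζ}, leaving only β.
Row 4, column 6: row 4 has {δ, α, β, ζ} and column 6 has {ε, α, β, ζ}, leaving only γ.
Row 4, column 3: row 4 has {δ, γ, α, β, ζ} and column 3 has {δ, α, β, ζ}, leaving only ε.
Row 2, column 3: row 2 has {δ, β, ζ} and column 3 has {δ, ε, α, β, ζ}, leaving only γ.
Row 2 already has {δ, γ, β, ζ} and column 1 already has {δ, ε, β, ζ}, so row 2, column 1 must be α.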